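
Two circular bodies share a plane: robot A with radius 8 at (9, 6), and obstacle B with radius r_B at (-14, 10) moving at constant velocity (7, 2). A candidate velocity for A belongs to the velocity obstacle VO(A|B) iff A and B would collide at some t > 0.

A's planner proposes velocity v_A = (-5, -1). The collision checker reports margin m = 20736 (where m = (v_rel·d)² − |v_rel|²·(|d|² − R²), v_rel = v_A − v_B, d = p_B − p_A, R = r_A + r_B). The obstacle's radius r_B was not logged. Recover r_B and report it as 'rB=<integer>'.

m = 20736
d = (-23, 4);  v_rel = (-12, -3),  |v_rel|² = 153
v_rel×d = (-12)·(4) − (-3)·(-23) = -117
since m = R²·153 − (-117)²:  R² = (13689 + 20736) / 153 = 225
R = √225 = 15  ⇒  r_B = 15 − 8 = 7

rB=7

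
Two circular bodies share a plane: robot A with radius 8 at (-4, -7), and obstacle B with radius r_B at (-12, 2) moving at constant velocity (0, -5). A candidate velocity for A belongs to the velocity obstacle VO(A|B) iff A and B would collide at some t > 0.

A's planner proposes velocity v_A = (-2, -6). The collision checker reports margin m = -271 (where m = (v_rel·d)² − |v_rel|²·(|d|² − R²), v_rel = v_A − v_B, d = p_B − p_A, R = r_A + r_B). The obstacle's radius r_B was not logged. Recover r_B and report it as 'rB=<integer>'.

m = -271
d = (-8, 9);  v_rel = (-2, -1),  |v_rel|² = 5
v_rel×d = (-2)·(9) − (-1)·(-8) = -26
since m = R²·5 − (-26)²:  R² = (676 + -271) / 5 = 81
R = √81 = 9  ⇒  r_B = 9 − 8 = 1

rB=1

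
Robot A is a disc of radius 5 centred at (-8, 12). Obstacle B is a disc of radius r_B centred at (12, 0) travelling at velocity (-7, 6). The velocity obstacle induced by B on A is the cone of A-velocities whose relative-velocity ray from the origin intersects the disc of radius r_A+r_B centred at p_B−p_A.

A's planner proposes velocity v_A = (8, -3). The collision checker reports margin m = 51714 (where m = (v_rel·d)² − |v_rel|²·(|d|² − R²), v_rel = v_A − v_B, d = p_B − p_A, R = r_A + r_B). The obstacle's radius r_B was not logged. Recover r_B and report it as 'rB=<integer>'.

m = 51714
d = (20, -12);  v_rel = (15, -9),  |v_rel|² = 306
v_rel×d = (15)·(-12) − (-9)·(20) = 0
since m = R²·306 − 0²:  R² = (0 + 51714) / 306 = 169
R = √169 = 13  ⇒  r_B = 13 − 5 = 8

rB=8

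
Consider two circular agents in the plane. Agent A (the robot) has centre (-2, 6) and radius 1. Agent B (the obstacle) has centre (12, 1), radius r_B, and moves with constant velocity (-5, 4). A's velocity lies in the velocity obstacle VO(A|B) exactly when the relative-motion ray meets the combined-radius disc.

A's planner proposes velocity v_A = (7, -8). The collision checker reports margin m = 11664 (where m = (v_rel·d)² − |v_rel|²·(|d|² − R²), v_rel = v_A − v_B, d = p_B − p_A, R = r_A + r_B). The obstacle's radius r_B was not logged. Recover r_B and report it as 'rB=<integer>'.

m = 11664
d = (14, -5);  v_rel = (12, -12),  |v_rel|² = 288
v_rel×d = (12)·(-5) − (-12)·(14) = 108
since m = R²·288 − 108²:  R² = (11664 + 11664) / 288 = 81
R = √81 = 9  ⇒  r_B = 9 − 1 = 8

rB=8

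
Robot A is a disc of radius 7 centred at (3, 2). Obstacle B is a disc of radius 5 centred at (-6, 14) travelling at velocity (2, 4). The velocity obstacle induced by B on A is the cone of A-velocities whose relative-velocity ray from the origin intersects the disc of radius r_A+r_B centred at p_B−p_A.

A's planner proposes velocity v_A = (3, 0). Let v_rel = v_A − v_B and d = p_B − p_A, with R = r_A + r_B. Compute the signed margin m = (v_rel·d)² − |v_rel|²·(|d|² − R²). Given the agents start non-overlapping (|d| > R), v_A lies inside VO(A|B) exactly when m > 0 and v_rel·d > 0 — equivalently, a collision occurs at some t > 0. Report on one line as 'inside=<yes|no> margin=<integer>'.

d = (-9, 12),  |d|² = 225;  R = 7+5 = 12,  c = 225−12² = 81
v_rel = (1, -4),  |v_rel|² = 17;  v_rel·d = (1)·(-9) + (-4)·(12) = -57
17·t² + 114·t + 81 = 0  ⇒  m = (-57)² − 17·81 = 1872
m = 1872 > 0,  v_rel·d = -57 < 0  ⇒  outside

inside=no margin=1872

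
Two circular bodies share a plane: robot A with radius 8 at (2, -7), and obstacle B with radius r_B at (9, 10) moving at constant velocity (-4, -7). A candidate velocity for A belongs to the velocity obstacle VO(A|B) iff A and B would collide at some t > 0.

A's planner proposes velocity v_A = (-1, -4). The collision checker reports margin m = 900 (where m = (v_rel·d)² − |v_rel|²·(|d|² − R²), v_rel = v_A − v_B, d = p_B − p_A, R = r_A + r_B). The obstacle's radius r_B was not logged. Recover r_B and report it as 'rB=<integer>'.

m = 900
d = (7, 17);  v_rel = (3, 3),  |v_rel|² = 18
v_rel×d = (3)·(17) − (3)·(7) = 30
since m = R²·18 − 30²:  R² = (900 + 900) / 18 = 100
R = √100 = 10  ⇒  r_B = 10 − 8 = 2

rB=2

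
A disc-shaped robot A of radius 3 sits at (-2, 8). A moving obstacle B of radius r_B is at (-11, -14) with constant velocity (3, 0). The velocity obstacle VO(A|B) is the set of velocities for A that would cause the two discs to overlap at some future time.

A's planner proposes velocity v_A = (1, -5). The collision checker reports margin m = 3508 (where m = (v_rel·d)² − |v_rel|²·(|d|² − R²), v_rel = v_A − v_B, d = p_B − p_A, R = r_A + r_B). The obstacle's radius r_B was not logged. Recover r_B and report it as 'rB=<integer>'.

m = 3508
d = (-9, -22);  v_rel = (-2, -5),  |v_rel|² = 29
v_rel×d = (-2)·(-22) − (-5)·(-9) = -1
since m = R²·29 − (-1)²:  R² = (1 + 3508) / 29 = 121
R = √121 = 11  ⇒  r_B = 11 − 3 = 8

rB=8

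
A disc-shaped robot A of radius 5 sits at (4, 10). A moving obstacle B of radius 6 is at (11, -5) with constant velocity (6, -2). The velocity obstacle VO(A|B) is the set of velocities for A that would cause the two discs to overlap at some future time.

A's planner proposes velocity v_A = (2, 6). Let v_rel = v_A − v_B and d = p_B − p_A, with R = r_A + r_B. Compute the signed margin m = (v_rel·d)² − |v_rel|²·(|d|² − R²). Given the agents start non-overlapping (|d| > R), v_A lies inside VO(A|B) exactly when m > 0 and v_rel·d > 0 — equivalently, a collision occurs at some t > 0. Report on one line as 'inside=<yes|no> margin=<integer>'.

d = (7, -15),  |d|² = 274;  R = 5+6 = 11,  c = 274−11² = 153
v_rel = (-4, 8),  |v_rel|² = 80;  v_rel·d = (-4)·(7) + (8)·(-15) = -148
80·t² + 296·t + 153 = 0  ⇒  m = (-148)² − 80·153 = 9664
m = 9664 > 0,  v_rel·d = -148 < 0  ⇒  outside

inside=no margin=9664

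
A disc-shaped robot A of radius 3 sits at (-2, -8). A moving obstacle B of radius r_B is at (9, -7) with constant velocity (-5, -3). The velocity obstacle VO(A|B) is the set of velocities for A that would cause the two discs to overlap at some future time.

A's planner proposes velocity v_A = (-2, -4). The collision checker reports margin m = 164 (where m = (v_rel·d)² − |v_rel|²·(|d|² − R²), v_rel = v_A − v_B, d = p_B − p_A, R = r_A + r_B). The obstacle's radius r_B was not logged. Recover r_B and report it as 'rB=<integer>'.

m = 164
d = (11, 1);  v_rel = (3, -1),  |v_rel|² = 10
v_rel×d = (3)·(1) − (-1)·(11) = 14
since m = R²·10 − 14²:  R² = (196 + 164) / 10 = 36
R = √36 = 6  ⇒  r_B = 6 − 3 = 3

rB=3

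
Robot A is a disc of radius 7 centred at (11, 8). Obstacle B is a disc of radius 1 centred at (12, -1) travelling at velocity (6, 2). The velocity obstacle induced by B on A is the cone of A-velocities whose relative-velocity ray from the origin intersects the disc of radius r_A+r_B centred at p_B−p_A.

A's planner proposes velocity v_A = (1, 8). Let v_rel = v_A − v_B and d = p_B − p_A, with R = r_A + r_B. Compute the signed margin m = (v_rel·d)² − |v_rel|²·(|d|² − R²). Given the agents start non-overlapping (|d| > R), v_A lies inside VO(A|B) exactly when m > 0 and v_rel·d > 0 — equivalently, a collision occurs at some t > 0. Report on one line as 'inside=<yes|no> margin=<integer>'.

d = (1, -9),  |d|² = 82;  R = 7+1 = 8,  c = 82−8² = 18
v_rel = (-5, 6),  |v_rel|² = 61;  v_rel·d = (-5)·(1) + (6)·(-9) = -59
61·t² + 118·t + 18 = 0  ⇒  m = (-59)² − 61·18 = 2383
m = 2383 > 0,  v_rel·d = -59 < 0  ⇒  outside

inside=no margin=2383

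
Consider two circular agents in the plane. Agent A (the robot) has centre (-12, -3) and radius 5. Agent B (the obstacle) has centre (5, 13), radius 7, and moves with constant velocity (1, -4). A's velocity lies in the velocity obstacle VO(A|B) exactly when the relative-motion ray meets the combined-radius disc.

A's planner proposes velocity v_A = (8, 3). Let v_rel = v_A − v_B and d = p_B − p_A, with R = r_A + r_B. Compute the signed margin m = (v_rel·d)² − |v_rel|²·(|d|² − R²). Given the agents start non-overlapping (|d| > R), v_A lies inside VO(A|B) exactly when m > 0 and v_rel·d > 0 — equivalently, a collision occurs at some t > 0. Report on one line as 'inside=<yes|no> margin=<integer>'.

d = (17, 16),  |d|² = 545;  R = 5+7 = 12,  c = 545−12² = 401
v_rel = (7, 7),  |v_rel|² = 98;  v_rel·d = (7)·(17) + (7)·(16) = 231
98·t² − 462·t + 401 = 0  ⇒  m = 231² − 98·401 = 14063
m = 14063 > 0,  v_rel·d = 231 > 0  ⇒  inside

inside=yes margin=14063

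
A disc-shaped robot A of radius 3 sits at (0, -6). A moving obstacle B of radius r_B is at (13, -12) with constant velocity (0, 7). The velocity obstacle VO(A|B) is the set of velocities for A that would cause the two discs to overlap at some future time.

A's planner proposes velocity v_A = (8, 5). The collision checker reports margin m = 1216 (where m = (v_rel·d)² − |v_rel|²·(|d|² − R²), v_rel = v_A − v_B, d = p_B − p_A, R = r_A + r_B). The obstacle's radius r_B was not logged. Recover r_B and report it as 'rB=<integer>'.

m = 1216
d = (13, -6);  v_rel = (8, -2),  |v_rel|² = 68
v_rel×d = (8)·(-6) − (-2)·(13) = -22
since m = R²·68 − (-22)²:  R² = (484 + 1216) / 68 = 25
R = √25 = 5  ⇒  r_B = 5 − 3 = 2

rB=2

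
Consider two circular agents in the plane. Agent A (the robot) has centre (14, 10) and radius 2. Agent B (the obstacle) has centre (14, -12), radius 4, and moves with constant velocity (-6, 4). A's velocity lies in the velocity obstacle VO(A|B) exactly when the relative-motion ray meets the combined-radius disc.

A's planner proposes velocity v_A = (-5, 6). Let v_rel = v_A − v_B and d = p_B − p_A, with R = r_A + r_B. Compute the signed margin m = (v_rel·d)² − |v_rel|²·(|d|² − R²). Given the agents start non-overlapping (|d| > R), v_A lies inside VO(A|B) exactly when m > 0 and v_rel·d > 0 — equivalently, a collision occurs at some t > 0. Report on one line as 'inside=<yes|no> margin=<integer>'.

d = (0, -22),  |d|² = 484;  R = 2+4 = 6,  c = 484−6² = 448
v_rel = (1, 2),  |v_rel|² = 5;  v_rel·d = (1)·(0) + (2)·(-22) = -44
5·t² + 88·t + 448 = 0  ⇒  m = (-44)² − 5·448 = -304
m = -304 < 0,  v_rel·d = -44 < 0  ⇒  outside

inside=no margin=-304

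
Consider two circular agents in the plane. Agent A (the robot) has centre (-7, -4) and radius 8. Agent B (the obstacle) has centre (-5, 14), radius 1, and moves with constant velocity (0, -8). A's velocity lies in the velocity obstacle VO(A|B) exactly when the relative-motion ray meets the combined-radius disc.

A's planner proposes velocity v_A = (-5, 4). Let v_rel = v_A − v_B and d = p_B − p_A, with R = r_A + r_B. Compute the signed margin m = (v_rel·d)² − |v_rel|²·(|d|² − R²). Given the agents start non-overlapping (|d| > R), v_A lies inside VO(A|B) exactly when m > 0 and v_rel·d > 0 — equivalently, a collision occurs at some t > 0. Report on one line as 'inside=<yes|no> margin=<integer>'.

d = (2, 18),  |d|² = 328;  R = 8+1 = 9,  c = 328−9² = 247
v_rel = (-5, 12),  |v_rel|² = 169;  v_rel·d = (-5)·(2) + (12)·(18) = 206
169·t² − 412·t + 247 = 0  ⇒  m = 206² − 169·247 = 693
m = 693 > 0,  v_rel·d = 206 > 0  ⇒  inside

inside=yes margin=693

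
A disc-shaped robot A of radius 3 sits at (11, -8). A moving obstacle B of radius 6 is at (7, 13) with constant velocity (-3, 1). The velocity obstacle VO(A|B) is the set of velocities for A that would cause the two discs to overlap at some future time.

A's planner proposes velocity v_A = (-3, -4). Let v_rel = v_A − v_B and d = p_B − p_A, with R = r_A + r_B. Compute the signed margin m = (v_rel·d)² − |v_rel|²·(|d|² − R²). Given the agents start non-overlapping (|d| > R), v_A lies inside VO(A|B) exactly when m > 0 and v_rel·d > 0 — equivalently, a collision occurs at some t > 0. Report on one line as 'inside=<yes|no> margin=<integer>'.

d = (-4, 21),  |d|² = 457;  R = 3+6 = 9,  c = 457−9² = 376
v_rel = (0, -5),  |v_rel|² = 25;  v_rel·d = (0)·(-4) + (-5)·(21) = -105
25·t² + 210·t + 376 = 0  ⇒  m = (-105)² − 25·376 = 1625
m = 1625 > 0,  v_rel·d = -105 < 0  ⇒  outside

inside=no margin=1625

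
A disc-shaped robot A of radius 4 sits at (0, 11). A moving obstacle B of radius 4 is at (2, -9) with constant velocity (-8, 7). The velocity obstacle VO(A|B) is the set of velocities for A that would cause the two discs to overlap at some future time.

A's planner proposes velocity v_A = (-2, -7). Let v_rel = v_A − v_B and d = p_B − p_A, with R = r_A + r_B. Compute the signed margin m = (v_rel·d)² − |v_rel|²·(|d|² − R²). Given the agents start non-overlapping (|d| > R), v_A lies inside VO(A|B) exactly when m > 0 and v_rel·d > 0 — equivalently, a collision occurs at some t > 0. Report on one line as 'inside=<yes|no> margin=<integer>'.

d = (2, -20),  |d|² = 404;  R = 4+4 = 8,  c = 404−8² = 340
v_rel = (6, -14),  |v_rel|² = 232;  v_rel·d = (6)·(2) + (-14)·(-20) = 292
232·t² − 584·t + 340 = 0  ⇒  m = 292² − 232·340 = 6384
m = 6384 > 0,  v_rel·d = 292 > 0  ⇒  inside

inside=yes margin=6384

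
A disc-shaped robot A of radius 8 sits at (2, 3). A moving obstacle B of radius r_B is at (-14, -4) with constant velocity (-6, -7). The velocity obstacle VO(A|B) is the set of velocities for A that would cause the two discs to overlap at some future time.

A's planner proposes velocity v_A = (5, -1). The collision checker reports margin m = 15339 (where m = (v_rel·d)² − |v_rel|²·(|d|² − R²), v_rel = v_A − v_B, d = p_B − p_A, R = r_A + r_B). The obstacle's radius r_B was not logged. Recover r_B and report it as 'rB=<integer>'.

m = 15339
d = (-16, -7);  v_rel = (11, 6),  |v_rel|² = 157
v_rel×d = (11)·(-7) − (6)·(-16) = 19
since m = R²·157 − 19²:  R² = (361 + 15339) / 157 = 100
R = √100 = 10  ⇒  r_B = 10 − 8 = 2

rB=2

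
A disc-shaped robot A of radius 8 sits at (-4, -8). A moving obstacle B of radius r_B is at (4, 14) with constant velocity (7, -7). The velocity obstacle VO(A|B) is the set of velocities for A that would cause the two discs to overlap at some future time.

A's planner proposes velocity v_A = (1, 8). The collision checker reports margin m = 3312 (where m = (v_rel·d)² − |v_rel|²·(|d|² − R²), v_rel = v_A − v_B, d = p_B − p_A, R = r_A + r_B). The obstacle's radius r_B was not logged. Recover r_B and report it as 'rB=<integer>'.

m = 3312
d = (8, 22);  v_rel = (-6, 15),  |v_rel|² = 261
v_rel×d = (-6)·(22) − (15)·(8) = -252
since m = R²·261 − (-252)²:  R² = (63504 + 3312) / 261 = 256
R = √256 = 16  ⇒  r_B = 16 − 8 = 8

rB=8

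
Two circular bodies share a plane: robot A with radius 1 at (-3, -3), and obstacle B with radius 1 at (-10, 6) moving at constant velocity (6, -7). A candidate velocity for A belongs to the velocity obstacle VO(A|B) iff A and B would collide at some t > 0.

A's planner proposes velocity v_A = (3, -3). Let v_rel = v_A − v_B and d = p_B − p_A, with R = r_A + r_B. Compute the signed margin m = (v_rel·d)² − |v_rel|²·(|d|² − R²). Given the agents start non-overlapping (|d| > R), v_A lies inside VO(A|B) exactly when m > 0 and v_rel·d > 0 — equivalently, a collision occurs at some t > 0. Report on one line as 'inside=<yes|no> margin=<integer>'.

d = (-7, 9),  |d|² = 130;  R = 1+1 = 2,  c = 130−2² = 126
v_rel = (-3, 4),  |v_rel|² = 25;  v_rel·d = (-3)·(-7) + (4)·(9) = 57
25·t² − 114·t + 126 = 0  ⇒  m = 57² − 25·126 = 99
m = 99 > 0,  v_rel·d = 57 > 0  ⇒  inside

inside=yes margin=99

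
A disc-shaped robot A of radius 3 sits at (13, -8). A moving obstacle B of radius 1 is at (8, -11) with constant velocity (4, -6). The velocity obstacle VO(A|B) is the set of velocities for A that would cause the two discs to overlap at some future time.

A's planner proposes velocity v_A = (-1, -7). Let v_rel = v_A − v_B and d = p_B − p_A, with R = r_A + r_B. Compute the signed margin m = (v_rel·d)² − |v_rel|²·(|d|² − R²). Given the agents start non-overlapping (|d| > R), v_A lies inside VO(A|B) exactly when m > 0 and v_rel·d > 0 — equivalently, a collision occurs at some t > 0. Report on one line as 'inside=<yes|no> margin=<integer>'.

d = (-5, -3),  |d|² = 34;  R = 3+1 = 4,  c = 34−4² = 18
v_rel = (-5, -1),  |v_rel|² = 26;  v_rel·d = (-5)·(-5) + (-1)·(-3) = 28
26·t² − 56·t + 18 = 0  ⇒  m = 28² − 26·18 = 316
m = 316 > 0,  v_rel·d = 28 > 0  ⇒  inside

inside=yes margin=316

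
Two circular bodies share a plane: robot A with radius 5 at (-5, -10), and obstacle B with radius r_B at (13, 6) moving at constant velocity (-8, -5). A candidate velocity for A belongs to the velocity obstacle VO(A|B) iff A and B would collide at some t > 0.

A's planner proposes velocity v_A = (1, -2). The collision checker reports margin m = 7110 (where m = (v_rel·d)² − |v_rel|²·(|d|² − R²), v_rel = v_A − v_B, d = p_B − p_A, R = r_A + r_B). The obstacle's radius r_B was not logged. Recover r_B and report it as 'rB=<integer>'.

m = 7110
d = (18, 16);  v_rel = (9, 3),  |v_rel|² = 90
v_rel×d = (9)·(16) − (3)·(18) = 90
since m = R²·90 − 90²:  R² = (8100 + 7110) / 90 = 169
R = √169 = 13  ⇒  r_B = 13 − 5 = 8

rB=8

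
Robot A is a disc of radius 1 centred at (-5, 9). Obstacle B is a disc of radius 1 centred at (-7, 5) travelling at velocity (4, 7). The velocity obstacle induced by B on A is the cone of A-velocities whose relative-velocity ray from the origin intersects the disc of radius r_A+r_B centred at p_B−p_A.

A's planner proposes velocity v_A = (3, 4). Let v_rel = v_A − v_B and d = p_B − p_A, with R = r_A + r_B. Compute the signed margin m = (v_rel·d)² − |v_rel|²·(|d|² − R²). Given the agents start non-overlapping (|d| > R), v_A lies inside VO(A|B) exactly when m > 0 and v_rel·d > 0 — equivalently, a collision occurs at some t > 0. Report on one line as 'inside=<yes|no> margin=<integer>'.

d = (-2, -4),  |d|² = 20;  R = 1+1 = 2,  c = 20−2² = 16
v_rel = (-1, -3),  |v_rel|² = 10;  v_rel·d = (-1)·(-2) + (-3)·(-4) = 14
10·t² − 28·t + 16 = 0  ⇒  m = 14² − 10·16 = 36
m = 36 > 0,  v_rel·d = 14 > 0  ⇒  inside

inside=yes margin=36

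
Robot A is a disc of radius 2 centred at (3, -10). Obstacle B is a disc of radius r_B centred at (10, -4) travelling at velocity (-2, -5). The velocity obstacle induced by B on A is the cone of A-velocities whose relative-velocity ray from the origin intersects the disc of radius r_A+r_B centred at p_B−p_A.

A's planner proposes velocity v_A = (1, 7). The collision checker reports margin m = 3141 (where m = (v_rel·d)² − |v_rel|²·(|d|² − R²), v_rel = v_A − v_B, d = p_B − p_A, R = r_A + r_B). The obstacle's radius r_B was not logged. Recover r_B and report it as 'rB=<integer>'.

m = 3141
d = (7, 6);  v_rel = (3, 12),  |v_rel|² = 153
v_rel×d = (3)·(6) − (12)·(7) = -66
since m = R²·153 − (-66)²:  R² = (4356 + 3141) / 153 = 49
R = √49 = 7  ⇒  r_B = 7 − 2 = 5

rB=5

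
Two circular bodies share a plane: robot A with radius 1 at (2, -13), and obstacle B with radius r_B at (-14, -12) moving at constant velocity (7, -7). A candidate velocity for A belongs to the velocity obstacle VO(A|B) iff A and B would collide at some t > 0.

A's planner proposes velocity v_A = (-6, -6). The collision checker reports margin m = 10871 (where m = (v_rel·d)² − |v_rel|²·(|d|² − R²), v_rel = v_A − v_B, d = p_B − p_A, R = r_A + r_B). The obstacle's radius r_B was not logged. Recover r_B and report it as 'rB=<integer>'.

m = 10871
d = (-16, 1);  v_rel = (-13, 1),  |v_rel|² = 170
v_rel×d = (-13)·(1) − (1)·(-16) = 3
since m = R²·170 − 3²:  R² = (9 + 10871) / 170 = 64
R = √64 = 8  ⇒  r_B = 8 − 1 = 7

rB=7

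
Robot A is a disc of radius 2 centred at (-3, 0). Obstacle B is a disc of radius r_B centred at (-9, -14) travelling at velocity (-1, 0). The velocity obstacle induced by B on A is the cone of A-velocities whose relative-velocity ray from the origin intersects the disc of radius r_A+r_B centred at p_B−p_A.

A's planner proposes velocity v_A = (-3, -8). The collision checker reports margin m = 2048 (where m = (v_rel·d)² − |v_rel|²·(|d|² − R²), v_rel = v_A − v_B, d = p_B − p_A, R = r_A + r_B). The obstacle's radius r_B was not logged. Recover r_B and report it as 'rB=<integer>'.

m = 2048
d = (-6, -14);  v_rel = (-2, -8),  |v_rel|² = 68
v_rel×d = (-2)·(-14) − (-8)·(-6) = -20
since m = R²·68 − (-20)²:  R² = (400 + 2048) / 68 = 36
R = √36 = 6  ⇒  r_B = 6 − 2 = 4

rB=4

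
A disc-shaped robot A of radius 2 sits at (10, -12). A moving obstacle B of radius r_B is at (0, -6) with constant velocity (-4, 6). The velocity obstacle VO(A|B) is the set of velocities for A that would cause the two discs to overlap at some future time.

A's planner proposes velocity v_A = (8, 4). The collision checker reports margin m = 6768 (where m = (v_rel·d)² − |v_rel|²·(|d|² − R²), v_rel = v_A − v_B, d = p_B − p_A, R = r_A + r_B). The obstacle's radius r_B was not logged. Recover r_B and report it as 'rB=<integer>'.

m = 6768
d = (-10, 6);  v_rel = (12, -2),  |v_rel|² = 148
v_rel×d = (12)·(6) − (-2)·(-10) = 52
since m = R²·148 − 52²:  R² = (2704 + 6768) / 148 = 64
R = √64 = 8  ⇒  r_B = 8 − 2 = 6

rB=6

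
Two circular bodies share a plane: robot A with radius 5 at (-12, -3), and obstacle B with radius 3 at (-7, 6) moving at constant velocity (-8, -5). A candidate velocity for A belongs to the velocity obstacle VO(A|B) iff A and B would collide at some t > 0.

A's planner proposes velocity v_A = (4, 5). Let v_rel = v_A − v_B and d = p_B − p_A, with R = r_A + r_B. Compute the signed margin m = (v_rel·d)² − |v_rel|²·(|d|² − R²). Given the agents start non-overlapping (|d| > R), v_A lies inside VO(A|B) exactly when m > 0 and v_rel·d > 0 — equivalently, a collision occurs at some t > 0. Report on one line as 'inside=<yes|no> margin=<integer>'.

d = (5, 9),  |d|² = 106;  R = 5+3 = 8,  c = 106−8² = 42
v_rel = (12, 10),  |v_rel|² = 244;  v_rel·d = (12)·(5) + (10)·(9) = 150
244·t² − 300·t + 42 = 0  ⇒  m = 150² − 244·42 = 12252
m = 12252 > 0,  v_rel·d = 150 > 0  ⇒  inside

inside=yes margin=12252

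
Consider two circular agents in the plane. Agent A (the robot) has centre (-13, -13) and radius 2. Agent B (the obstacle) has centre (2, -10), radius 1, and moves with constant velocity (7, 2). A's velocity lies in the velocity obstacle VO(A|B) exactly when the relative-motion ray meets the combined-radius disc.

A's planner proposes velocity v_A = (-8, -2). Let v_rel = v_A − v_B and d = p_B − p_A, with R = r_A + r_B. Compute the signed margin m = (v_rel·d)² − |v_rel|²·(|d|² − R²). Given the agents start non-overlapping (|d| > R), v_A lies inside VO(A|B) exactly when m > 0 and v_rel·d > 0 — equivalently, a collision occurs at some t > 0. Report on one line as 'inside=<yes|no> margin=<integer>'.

d = (15, 3),  |d|² = 234;  R = 2+1 = 3,  c = 234−3² = 225
v_rel = (-15, -4),  |v_rel|² = 241;  v_rel·d = (-15)·(15) + (-4)·(3) = -237
241·t² + 474·t + 225 = 0  ⇒  m = (-237)² − 241·225 = 1944
m = 1944 > 0,  v_rel·d = -237 < 0  ⇒  outside

inside=no margin=1944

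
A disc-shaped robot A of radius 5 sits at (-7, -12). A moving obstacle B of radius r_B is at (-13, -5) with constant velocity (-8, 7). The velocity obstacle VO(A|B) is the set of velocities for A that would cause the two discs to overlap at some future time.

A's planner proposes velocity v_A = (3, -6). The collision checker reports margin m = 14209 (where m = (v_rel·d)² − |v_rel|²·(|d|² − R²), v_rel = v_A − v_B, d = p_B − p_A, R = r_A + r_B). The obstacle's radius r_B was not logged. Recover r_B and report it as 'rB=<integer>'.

m = 14209
d = (-6, 7);  v_rel = (11, -13),  |v_rel|² = 290
v_rel×d = (11)·(7) − (-13)·(-6) = -1
since m = R²·290 − (-1)²:  R² = (1 + 14209) / 290 = 49
R = √49 = 7  ⇒  r_B = 7 − 5 = 2

rB=2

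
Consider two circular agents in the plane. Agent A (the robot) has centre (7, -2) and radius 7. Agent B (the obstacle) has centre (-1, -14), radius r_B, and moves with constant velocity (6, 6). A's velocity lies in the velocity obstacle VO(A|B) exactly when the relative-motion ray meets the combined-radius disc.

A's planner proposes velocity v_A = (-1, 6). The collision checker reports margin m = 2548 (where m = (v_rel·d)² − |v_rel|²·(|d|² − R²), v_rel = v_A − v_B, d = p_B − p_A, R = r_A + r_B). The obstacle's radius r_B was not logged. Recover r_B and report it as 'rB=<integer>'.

m = 2548
d = (-8, -12);  v_rel = (-7, 0),  |v_rel|² = 49
v_rel×d = (-7)·(-12) − (0)·(-8) = 84
since m = R²·49 − 84²:  R² = (7056 + 2548) / 49 = 196
R = √196 = 14  ⇒  r_B = 14 − 7 = 7

rB=7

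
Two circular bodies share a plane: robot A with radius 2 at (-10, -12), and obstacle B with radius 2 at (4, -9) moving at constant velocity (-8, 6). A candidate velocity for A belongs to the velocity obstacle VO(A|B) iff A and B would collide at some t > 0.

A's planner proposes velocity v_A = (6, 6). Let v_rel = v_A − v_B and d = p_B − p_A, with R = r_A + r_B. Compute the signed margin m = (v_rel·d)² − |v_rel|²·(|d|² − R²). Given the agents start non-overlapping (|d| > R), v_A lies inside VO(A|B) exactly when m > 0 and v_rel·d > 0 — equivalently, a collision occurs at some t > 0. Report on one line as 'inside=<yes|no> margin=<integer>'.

d = (14, 3),  |d|² = 205;  R = 2+2 = 4,  c = 205−4² = 189
v_rel = (14, 0),  |v_rel|² = 196;  v_rel·d = (14)·(14) + (0)·(3) = 196
196·t² − 392·t + 189 = 0  ⇒  m = 196² − 196·189 = 1372
m = 1372 > 0,  v_rel·d = 196 > 0  ⇒  inside

inside=yes margin=1372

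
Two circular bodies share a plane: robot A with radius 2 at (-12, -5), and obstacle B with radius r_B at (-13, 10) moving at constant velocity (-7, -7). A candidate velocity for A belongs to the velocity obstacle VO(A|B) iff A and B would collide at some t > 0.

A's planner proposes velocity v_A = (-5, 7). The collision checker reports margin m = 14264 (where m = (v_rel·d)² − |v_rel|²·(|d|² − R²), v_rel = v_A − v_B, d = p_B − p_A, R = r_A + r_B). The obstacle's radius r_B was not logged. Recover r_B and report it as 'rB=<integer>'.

m = 14264
d = (-1, 15);  v_rel = (2, 14),  |v_rel|² = 200
v_rel×d = (2)·(15) − (14)·(-1) = 44
since m = R²·200 − 44²:  R² = (1936 + 14264) / 200 = 81
R = √81 = 9  ⇒  r_B = 9 − 2 = 7

rB=7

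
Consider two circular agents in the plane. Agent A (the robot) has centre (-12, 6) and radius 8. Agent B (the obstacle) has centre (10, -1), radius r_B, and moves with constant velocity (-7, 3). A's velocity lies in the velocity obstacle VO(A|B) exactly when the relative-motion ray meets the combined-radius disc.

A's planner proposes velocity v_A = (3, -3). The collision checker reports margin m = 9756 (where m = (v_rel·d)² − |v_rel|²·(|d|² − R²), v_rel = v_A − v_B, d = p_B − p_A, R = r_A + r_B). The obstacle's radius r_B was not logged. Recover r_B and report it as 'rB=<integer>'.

m = 9756
d = (22, -7);  v_rel = (10, -6),  |v_rel|² = 136
v_rel×d = (10)·(-7) − (-6)·(22) = 62
since m = R²·136 − 62²:  R² = (3844 + 9756) / 136 = 100
R = √100 = 10  ⇒  r_B = 10 − 8 = 2

rB=2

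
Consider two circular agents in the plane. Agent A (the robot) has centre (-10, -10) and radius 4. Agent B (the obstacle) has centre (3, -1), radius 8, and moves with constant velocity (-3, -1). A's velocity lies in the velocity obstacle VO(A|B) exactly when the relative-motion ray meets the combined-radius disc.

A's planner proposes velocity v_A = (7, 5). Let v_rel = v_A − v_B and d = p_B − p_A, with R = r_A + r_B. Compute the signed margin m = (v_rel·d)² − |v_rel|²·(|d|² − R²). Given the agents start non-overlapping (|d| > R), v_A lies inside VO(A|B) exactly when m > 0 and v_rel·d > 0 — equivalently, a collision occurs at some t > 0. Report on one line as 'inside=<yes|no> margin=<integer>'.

d = (13, 9),  |d|² = 250;  R = 4+8 = 12,  c = 250−12² = 106
v_rel = (10, 6),  |v_rel|² = 136;  v_rel·d = (10)·(13) + (6)·(9) = 184
136·t² − 368·t + 106 = 0  ⇒  m = 184² − 136·106 = 19440
m = 19440 > 0,  v_rel·d = 184 > 0  ⇒  inside

inside=yes margin=19440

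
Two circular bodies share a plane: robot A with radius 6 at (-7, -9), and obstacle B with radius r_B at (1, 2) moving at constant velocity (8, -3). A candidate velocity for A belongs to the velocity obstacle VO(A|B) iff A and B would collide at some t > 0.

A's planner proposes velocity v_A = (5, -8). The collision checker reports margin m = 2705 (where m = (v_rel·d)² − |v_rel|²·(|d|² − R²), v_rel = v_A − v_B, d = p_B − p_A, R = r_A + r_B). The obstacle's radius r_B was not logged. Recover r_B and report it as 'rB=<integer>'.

m = 2705
d = (8, 11);  v_rel = (-3, -5),  |v_rel|² = 34
v_rel×d = (-3)·(11) − (-5)·(8) = 7
since m = R²·34 − 7²:  R² = (49 + 2705) / 34 = 81
R = √81 = 9  ⇒  r_B = 9 − 6 = 3

rB=3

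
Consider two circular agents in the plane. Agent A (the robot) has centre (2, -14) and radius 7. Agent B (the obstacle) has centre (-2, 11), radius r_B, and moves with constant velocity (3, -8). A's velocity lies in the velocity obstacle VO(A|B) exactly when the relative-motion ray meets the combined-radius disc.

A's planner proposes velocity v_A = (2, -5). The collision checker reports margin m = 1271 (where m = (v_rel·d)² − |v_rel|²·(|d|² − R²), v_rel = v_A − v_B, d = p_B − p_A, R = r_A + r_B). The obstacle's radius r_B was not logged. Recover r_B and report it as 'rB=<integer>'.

m = 1271
d = (-4, 25);  v_rel = (-1, 3),  |v_rel|² = 10
v_rel×d = (-1)·(25) − (3)·(-4) = -13
since m = R²·10 − (-13)²:  R² = (169 + 1271) / 10 = 144
R = √144 = 12  ⇒  r_B = 12 − 7 = 5

rB=5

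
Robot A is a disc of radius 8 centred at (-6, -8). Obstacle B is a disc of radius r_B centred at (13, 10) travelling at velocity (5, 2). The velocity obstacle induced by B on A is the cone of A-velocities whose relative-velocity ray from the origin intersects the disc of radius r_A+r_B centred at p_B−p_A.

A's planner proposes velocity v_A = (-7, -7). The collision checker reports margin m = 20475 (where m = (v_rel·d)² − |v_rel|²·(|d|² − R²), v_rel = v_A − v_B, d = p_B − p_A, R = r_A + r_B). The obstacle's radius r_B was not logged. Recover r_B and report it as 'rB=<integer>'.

m = 20475
d = (19, 18);  v_rel = (-12, -9),  |v_rel|² = 225
v_rel×d = (-12)·(18) − (-9)·(19) = -45
since m = R²·225 − (-45)²:  R² = (2025 + 20475) / 225 = 100
R = √100 = 10  ⇒  r_B = 10 − 8 = 2

rB=2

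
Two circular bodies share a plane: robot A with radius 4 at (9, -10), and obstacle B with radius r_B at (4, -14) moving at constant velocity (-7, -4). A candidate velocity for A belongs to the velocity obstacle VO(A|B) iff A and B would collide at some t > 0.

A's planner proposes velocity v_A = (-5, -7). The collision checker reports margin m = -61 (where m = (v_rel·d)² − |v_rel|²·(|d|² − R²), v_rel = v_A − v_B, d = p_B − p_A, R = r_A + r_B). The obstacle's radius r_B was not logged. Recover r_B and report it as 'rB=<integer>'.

m = -61
d = (-5, -4);  v_rel = (2, -3),  |v_rel|² = 13
v_rel×d = (2)·(-4) − (-3)·(-5) = -23
since m = R²·13 − (-23)²:  R² = (529 + -61) / 13 = 36
R = √36 = 6  ⇒  r_B = 6 − 4 = 2

rB=2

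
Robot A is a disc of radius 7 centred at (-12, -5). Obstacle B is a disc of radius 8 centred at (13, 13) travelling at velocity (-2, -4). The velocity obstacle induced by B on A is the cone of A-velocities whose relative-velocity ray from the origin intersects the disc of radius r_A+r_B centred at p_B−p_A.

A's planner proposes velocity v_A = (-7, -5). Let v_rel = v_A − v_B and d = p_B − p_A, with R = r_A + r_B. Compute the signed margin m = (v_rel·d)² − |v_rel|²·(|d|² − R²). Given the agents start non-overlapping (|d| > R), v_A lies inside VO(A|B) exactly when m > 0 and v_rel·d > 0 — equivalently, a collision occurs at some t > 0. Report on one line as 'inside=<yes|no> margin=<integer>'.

d = (25, 18),  |d|² = 949;  R = 7+8 = 15,  c = 949−15² = 724
v_rel = (-5, -1),  |v_rel|² = 26;  v_rel·d = (-5)·(25) + (-1)·(18) = -143
26·t² + 286·t + 724 = 0  ⇒  m = (-143)² − 26·724 = 1625
m = 1625 > 0,  v_rel·d = -143 < 0  ⇒  outside

inside=no margin=1625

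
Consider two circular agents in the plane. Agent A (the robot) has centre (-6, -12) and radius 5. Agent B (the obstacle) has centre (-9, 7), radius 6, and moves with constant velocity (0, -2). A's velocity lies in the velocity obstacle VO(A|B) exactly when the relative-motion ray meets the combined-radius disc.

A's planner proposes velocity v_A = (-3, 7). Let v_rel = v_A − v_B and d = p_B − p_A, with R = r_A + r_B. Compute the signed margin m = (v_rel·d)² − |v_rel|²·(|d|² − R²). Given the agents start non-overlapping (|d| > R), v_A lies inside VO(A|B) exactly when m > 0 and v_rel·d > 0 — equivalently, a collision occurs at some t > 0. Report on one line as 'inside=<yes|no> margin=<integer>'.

d = (-3, 19),  |d|² = 370;  R = 5+6 = 11,  c = 370−11² = 249
v_rel = (-3, 9),  |v_rel|² = 90;  v_rel·d = (-3)·(-3) + (9)·(19) = 180
90·t² − 360·t + 249 = 0  ⇒  m = 180² − 90·249 = 9990
m = 9990 > 0,  v_rel·d = 180 > 0  ⇒  inside

inside=yes margin=9990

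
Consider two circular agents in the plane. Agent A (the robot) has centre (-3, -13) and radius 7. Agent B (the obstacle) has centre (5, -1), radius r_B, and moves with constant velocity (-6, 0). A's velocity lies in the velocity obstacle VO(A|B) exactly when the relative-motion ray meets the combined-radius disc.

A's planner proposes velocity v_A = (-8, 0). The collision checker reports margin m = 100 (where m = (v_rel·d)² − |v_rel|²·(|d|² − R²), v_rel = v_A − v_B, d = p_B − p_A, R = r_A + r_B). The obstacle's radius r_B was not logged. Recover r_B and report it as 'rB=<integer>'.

m = 100
d = (8, 12);  v_rel = (-2, 0),  |v_rel|² = 4
v_rel×d = (-2)·(12) − (0)·(8) = -24
since m = R²·4 − (-24)²:  R² = (576 + 100) / 4 = 169
R = √169 = 13  ⇒  r_B = 13 − 7 = 6

rB=6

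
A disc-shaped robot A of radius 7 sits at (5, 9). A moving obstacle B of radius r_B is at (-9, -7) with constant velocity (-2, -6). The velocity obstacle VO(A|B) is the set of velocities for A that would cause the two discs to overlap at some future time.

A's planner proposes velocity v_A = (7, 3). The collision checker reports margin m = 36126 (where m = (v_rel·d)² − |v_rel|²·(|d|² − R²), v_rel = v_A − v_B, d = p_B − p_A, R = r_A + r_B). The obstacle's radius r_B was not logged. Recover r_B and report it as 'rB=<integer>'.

m = 36126
d = (-14, -16);  v_rel = (9, 9),  |v_rel|² = 162
v_rel×d = (9)·(-16) − (9)·(-14) = -18
since m = R²·162 − (-18)²:  R² = (324 + 36126) / 162 = 225
R = √225 = 15  ⇒  r_B = 15 − 7 = 8

rB=8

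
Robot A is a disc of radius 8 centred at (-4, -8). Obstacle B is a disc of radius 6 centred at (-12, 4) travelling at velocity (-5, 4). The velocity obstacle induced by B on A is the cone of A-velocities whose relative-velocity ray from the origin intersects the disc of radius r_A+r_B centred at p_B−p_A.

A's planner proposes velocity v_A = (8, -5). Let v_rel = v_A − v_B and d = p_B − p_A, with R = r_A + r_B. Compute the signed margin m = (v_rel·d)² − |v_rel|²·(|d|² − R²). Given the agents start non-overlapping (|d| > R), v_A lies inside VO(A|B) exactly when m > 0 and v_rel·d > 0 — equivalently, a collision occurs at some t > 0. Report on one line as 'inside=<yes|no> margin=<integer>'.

d = (-8, 12),  |d|² = 208;  R = 8+6 = 14,  c = 208−14² = 12
v_rel = (13, -9),  |v_rel|² = 250;  v_rel·d = (13)·(-8) + (-9)·(12) = -212
250·t² + 424·t + 12 = 0  ⇒  m = (-212)² − 250·12 = 41944
m = 41944 > 0,  v_rel·d = -212 < 0  ⇒  outside

inside=no margin=41944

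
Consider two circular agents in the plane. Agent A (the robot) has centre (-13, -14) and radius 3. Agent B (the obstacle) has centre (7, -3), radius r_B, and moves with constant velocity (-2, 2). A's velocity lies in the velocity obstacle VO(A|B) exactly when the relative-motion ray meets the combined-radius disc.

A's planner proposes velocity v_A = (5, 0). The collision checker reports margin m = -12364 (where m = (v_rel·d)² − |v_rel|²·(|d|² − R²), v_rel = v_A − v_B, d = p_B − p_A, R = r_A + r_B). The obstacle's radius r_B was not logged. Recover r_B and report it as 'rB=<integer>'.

m = -12364
d = (20, 11);  v_rel = (7, -2),  |v_rel|² = 53
v_rel×d = (7)·(11) − (-2)·(20) = 117
since m = R²·53 − 117²:  R² = (13689 + -12364) / 53 = 25
R = √25 = 5  ⇒  r_B = 5 − 3 = 2

rB=2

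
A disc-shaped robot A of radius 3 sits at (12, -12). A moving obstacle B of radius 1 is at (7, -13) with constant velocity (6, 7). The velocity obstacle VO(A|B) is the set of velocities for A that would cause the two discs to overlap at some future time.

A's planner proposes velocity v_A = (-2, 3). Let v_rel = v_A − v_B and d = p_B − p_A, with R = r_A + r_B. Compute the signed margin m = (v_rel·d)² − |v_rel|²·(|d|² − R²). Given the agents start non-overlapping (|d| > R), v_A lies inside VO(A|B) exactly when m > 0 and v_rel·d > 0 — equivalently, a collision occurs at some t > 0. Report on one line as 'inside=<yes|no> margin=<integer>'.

d = (-5, -1),  |d|² = 26;  R = 3+1 = 4,  c = 26−4² = 10
v_rel = (-8, -4),  |v_rel|² = 80;  v_rel·d = (-8)·(-5) + (-4)·(-1) = 44
80·t² − 88·t + 10 = 0  ⇒  m = 44² − 80·10 = 1136
m = 1136 > 0,  v_rel·d = 44 > 0  ⇒  inside

inside=yes margin=1136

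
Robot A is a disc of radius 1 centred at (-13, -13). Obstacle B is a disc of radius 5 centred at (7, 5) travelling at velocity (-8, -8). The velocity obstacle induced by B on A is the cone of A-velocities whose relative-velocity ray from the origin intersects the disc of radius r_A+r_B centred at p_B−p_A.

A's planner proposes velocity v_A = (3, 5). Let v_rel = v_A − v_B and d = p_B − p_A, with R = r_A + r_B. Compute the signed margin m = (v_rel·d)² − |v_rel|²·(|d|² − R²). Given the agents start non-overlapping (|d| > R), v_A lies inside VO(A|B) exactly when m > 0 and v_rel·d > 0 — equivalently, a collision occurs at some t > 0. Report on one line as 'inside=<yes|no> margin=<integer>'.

d = (20, 18),  |d|² = 724;  R = 1+5 = 6,  c = 724−6² = 688
v_rel = (11, 13),  |v_rel|² = 290;  v_rel·d = (11)·(20) + (13)·(18) = 454
290·t² − 908·t + 688 = 0  ⇒  m = 454² − 290·688 = 6596
m = 6596 > 0,  v_rel·d = 454 > 0  ⇒  inside

inside=yes margin=6596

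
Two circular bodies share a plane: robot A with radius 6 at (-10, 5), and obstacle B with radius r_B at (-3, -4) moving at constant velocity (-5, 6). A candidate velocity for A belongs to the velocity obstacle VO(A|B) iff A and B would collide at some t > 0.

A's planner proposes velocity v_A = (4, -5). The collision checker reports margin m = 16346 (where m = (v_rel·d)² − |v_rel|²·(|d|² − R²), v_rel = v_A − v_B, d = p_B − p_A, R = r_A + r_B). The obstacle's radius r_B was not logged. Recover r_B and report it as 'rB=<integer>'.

m = 16346
d = (7, -9);  v_rel = (9, -11),  |v_rel|² = 202
v_rel×d = (9)·(-9) − (-11)·(7) = -4
since m = R²·202 − (-4)²:  R² = (16 + 16346) / 202 = 81
R = √81 = 9  ⇒  r_B = 9 − 6 = 3

rB=3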